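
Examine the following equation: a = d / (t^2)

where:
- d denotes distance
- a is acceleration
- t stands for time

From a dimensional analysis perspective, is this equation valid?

Yes

d (distance) has dimensions [L].
a (acceleration) has dimensions [L T^-2].
t (time) has dimensions [T].

Left side: [L T^-2]
Right side: [L T^-2]

Both sides have the same dimensions, so the equation is dimensionally consistent.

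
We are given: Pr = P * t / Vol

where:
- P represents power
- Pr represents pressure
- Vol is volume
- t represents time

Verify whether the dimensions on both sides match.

Yes

P (power) has dimensions [L^2 M T^-3].
Pr (pressure) has dimensions [L^-1 M T^-2].
Vol (volume) has dimensions [L^3].
t (time) has dimensions [T].

Left side: [L^-1 M T^-2]
Right side: [L^-1 M T^-2]

Both sides have the same dimensions, so the equation is dimensionally consistent.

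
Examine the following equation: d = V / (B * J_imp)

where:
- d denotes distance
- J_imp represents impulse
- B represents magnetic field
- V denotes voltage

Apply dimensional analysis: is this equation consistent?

No

d (distance) has dimensions [L].
J_imp (impulse) has dimensions [L M T^-1].
B (magnetic field) has dimensions [I^-1 M T^-2].
V (voltage) has dimensions [I^-1 L^2 M T^-3].

Left side: [L]
Right side: [L M^-1]

The two sides have different dimensions, so the equation is NOT dimensionally consistent.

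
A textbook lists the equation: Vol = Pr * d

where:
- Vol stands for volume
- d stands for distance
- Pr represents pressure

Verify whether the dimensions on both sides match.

No

Vol (volume) has dimensions [L^3].
d (distance) has dimensions [L].
Pr (pressure) has dimensions [L^-1 M T^-2].

Left side: [L^3]
Right side: [M T^-2]

The two sides have different dimensions, so the equation is NOT dimensionally consistent.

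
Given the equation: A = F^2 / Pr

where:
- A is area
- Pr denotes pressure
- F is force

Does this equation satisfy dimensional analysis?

No

A (area) has dimensions [L^2].
Pr (pressure) has dimensions [L^-1 M T^-2].
F (force) has dimensions [L M T^-2].

Left side: [L^2]
Right side: [L^3 M T^-2]

The two sides have different dimensions, so the equation is NOT dimensionally consistent.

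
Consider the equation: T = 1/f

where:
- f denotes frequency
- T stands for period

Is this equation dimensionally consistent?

Yes

f (frequency) has dimensions [T^-1].
T (period) has dimensions [T].

Left side: [T]
Right side: [T]

Both sides have the same dimensions, so the equation is dimensionally consistent.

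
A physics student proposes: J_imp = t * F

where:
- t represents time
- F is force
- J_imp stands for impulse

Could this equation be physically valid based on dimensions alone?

Yes

t (time) has dimensions [T].
F (force) has dimensions [L M T^-2].
J_imp (impulse) has dimensions [L M T^-1].

Left side: [L M T^-1]
Right side: [L M T^-1]

Both sides have the same dimensions, so the equation is dimensionally consistent.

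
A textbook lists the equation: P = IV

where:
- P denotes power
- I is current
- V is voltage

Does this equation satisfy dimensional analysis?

Yes

P (power) has dimensions [L^2 M T^-3].
I (current) has dimensions [I].
V (voltage) has dimensions [I^-1 L^2 M T^-3].

Left side: [L^2 M T^-3]
Right side: [L^2 M T^-3]

Both sides have the same dimensions, so the equation is dimensionally consistent.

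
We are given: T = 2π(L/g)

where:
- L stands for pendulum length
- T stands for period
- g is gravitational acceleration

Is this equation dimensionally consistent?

No

L (pendulum length) has dimensions [L].
T (period) has dimensions [T].
g (gravitational acceleration) has dimensions [L T^-2].

Left side: [T]
Right side: [T^2]

The two sides have different dimensions, so the equation is NOT dimensionally consistent.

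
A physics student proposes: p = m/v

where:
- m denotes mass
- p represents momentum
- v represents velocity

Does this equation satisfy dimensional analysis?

No

m (mass) has dimensions [M].
p (momentum) has dimensions [L M T^-1].
v (velocity) has dimensions [L T^-1].

Left side: [L M T^-1]
Right side: [L^-1 M T]

The two sides have different dimensions, so the equation is NOT dimensionally consistent.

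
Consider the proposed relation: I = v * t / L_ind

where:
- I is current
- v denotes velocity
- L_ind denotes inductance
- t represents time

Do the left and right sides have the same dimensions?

No

I (current) has dimensions [I].
v (velocity) has dimensions [L T^-1].
L_ind (inductance) has dimensions [I^-2 L^2 M T^-2].
t (time) has dimensions [T].

Left side: [I]
Right side: [I^2 L^-1 M^-1 T^2]

The two sides have different dimensions, so the equation is NOT dimensionally consistent.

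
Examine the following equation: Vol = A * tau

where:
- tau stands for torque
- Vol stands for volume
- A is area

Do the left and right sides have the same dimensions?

No

tau (torque) has dimensions [L^2 M T^-2].
Vol (volume) has dimensions [L^3].
A (area) has dimensions [L^2].

Left side: [L^3]
Right side: [L^4 M T^-2]

The two sides have different dimensions, so the equation is NOT dimensionally consistent.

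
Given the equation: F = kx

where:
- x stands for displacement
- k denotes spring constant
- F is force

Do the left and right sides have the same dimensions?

Yes

x (displacement) has dimensions [L].
k (spring constant) has dimensions [M T^-2].
F (force) has dimensions [L M T^-2].

Left side: [L M T^-2]
Right side: [L M T^-2]

Both sides have the same dimensions, so the equation is dimensionally consistent.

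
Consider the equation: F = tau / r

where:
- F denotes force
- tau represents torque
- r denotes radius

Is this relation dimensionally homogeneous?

Yes

F (force) has dimensions [L M T^-2].
tau (torque) has dimensions [L^2 M T^-2].
r (radius) has dimensions [L].

Left side: [L M T^-2]
Right side: [L M T^-2]

Both sides have the same dimensions, so the equation is dimensionally consistent.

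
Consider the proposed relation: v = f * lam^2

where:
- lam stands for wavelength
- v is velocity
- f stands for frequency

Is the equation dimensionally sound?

No

lam (wavelength) has dimensions [L].
v (velocity) has dimensions [L T^-1].
f (frequency) has dimensions [T^-1].

Left side: [L T^-1]
Right side: [L^2 T^-1]

The two sides have different dimensions, so the equation is NOT dimensionally consistent.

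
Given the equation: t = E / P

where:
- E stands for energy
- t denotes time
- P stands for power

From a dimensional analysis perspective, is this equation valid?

Yes

E (energy) has dimensions [L^2 M T^-2].
t (time) has dimensions [T].
P (power) has dimensions [L^2 M T^-3].

Left side: [T]
Right side: [T]

Both sides have the same dimensions, so the equation is dimensionally consistent.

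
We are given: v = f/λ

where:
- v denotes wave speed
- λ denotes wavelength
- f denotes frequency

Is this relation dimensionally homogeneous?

No

v (wave speed) has dimensions [L T^-1].
λ (wavelength) has dimensions [L].
f (frequency) has dimensions [T^-1].

Left side: [L T^-1]
Right side: [L^-1 T^-1]

The two sides have different dimensions, so the equation is NOT dimensionally consistent.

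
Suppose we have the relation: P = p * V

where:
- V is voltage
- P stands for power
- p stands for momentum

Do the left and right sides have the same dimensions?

No

V (voltage) has dimensions [I^-1 L^2 M T^-3].
P (power) has dimensions [L^2 M T^-3].
p (momentum) has dimensions [L M T^-1].

Left side: [L^2 M T^-3]
Right side: [I^-1 L^3 M^2 T^-4]

The two sides have different dimensions, so the equation is NOT dimensionally consistent.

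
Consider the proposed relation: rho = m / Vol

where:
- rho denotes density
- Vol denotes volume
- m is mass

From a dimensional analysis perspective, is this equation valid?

Yes

rho (density) has dimensions [L^-3 M].
Vol (volume) has dimensions [L^3].
m (mass) has dimensions [M].

Left side: [L^-3 M]
Right side: [L^-3 M]

Both sides have the same dimensions, so the equation is dimensionally consistent.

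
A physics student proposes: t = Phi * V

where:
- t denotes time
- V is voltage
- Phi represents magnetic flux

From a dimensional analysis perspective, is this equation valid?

No

t (time) has dimensions [T].
V (voltage) has dimensions [I^-1 L^2 M T^-3].
Phi (magnetic flux) has dimensions [I^-1 L^2 M T^-2].

Left side: [T]
Right side: [I^-2 L^4 M^2 T^-5]

The two sides have different dimensions, so the equation is NOT dimensionally consistent.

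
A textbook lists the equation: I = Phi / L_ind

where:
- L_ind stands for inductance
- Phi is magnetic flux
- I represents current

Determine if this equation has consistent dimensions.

Yes

L_ind (inductance) has dimensions [I^-2 L^2 M T^-2].
Phi (magnetic flux) has dimensions [I^-1 L^2 M T^-2].
I (current) has dimensions [I].

Left side: [I]
Right side: [I]

Both sides have the same dimensions, so the equation is dimensionally consistent.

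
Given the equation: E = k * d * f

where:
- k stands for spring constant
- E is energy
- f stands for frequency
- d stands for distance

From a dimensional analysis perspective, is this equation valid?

No

k (spring constant) has dimensions [M T^-2].
E (energy) has dimensions [L^2 M T^-2].
f (frequency) has dimensions [T^-1].
d (distance) has dimensions [L].

Left side: [L^2 M T^-2]
Right side: [L M T^-3]

The two sides have different dimensions, so the equation is NOT dimensionally consistent.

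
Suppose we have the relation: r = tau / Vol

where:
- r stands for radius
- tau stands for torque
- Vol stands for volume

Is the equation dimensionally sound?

No

r (radius) has dimensions [L].
tau (torque) has dimensions [L^2 M T^-2].
Vol (volume) has dimensions [L^3].

Left side: [L]
Right side: [L^-1 M T^-2]

The two sides have different dimensions, so the equation is NOT dimensionally consistent.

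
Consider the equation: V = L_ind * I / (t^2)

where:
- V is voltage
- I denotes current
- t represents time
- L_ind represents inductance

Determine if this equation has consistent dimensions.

No

V (voltage) has dimensions [I^-1 L^2 M T^-3].
I (current) has dimensions [I].
t (time) has dimensions [T].
L_ind (inductance) has dimensions [I^-2 L^2 M T^-2].

Left side: [I^-1 L^2 M T^-3]
Right side: [I^-1 L^2 M T^-4]

The two sides have different dimensions, so the equation is NOT dimensionally consistent.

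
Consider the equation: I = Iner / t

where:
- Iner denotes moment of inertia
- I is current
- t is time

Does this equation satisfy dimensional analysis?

No

Iner (moment of inertia) has dimensions [L^2 M].
I (current) has dimensions [I].
t (time) has dimensions [T].

Left side: [I]
Right side: [L^2 M T^-1]

The two sides have different dimensions, so the equation is NOT dimensionally consistent.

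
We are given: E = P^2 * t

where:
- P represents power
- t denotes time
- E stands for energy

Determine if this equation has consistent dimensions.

No

P (power) has dimensions [L^2 M T^-3].
t (time) has dimensions [T].
E (energy) has dimensions [L^2 M T^-2].

Left side: [L^2 M T^-2]
Right side: [L^4 M^2 T^-5]

The two sides have different dimensions, so the equation is NOT dimensionally consistent.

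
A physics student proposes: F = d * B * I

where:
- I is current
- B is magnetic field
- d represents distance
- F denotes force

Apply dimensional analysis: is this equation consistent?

Yes

I (current) has dimensions [I].
B (magnetic field) has dimensions [I^-1 M T^-2].
d (distance) has dimensions [L].
F (force) has dimensions [L M T^-2].

Left side: [L M T^-2]
Right side: [L M T^-2]

Both sides have the same dimensions, so the equation is dimensionally consistent.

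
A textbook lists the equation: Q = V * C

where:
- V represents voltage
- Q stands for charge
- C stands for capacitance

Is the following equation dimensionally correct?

Yes

V (voltage) has dimensions [I^-1 L^2 M T^-3].
Q (charge) has dimensions [I T].
C (capacitance) has dimensions [I^2 L^-2 M^-1 T^4].

Left side: [I T]
Right side: [I T]

Both sides have the same dimensions, so the equation is dimensionally consistent.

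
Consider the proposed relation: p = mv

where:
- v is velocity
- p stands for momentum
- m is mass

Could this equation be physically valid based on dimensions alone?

Yes

v (velocity) has dimensions [L T^-1].
p (momentum) has dimensions [L M T^-1].
m (mass) has dimensions [M].

Left side: [L M T^-1]
Right side: [L M T^-1]

Both sides have the same dimensions, so the equation is dimensionally consistent.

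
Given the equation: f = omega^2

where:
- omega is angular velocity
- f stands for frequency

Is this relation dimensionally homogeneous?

No

omega (angular velocity) has dimensions [T^-1].
f (frequency) has dimensions [T^-1].

Left side: [T^-1]
Right side: [T^-2]

The two sides have different dimensions, so the equation is NOT dimensionally consistent.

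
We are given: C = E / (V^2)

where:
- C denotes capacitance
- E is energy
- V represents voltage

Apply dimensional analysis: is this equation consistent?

Yes

C (capacitance) has dimensions [I^2 L^-2 M^-1 T^4].
E (energy) has dimensions [L^2 M T^-2].
V (voltage) has dimensions [I^-1 L^2 M T^-3].

Left side: [I^2 L^-2 M^-1 T^4]
Right side: [I^2 L^-2 M^-1 T^4]

Both sides have the same dimensions, so the equation is dimensionally consistent.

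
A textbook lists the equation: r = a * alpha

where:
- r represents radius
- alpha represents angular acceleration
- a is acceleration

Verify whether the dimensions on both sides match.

No

r (radius) has dimensions [L].
alpha (angular acceleration) has dimensions [T^-2].
a (acceleration) has dimensions [L T^-2].

Left side: [L]
Right side: [L T^-4]

The two sides have different dimensions, so the equation is NOT dimensionally consistent.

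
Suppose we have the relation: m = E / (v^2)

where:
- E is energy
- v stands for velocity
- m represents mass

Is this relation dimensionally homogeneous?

Yes

E (energy) has dimensions [L^2 M T^-2].
v (velocity) has dimensions [L T^-1].
m (mass) has dimensions [M].

Left side: [M]
Right side: [M]

Both sides have the same dimensions, so the equation is dimensionally consistent.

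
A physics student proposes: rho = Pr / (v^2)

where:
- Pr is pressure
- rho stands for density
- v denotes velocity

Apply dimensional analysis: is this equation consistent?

Yes

Pr (pressure) has dimensions [L^-1 M T^-2].
rho (density) has dimensions [L^-3 M].
v (velocity) has dimensions [L T^-1].

Left side: [L^-3 M]
Right side: [L^-3 M]

Both sides have the same dimensions, so the equation is dimensionally consistent.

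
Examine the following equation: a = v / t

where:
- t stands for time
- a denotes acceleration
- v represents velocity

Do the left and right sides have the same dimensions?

Yes

t (time) has dimensions [T].
a (acceleration) has dimensions [L T^-2].
v (velocity) has dimensions [L T^-1].

Left side: [L T^-2]
Right side: [L T^-2]

Both sides have the same dimensions, so the equation is dimensionally consistent.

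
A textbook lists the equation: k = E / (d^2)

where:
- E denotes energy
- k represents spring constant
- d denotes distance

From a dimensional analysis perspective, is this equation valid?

Yes

E (energy) has dimensions [L^2 M T^-2].
k (spring constant) has dimensions [M T^-2].
d (distance) has dimensions [L].

Left side: [M T^-2]
Right side: [M T^-2]

Both sides have the same dimensions, so the equation is dimensionally consistent.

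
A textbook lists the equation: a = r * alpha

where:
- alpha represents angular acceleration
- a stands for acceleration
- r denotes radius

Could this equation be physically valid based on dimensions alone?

Yes

alpha (angular acceleration) has dimensions [T^-2].
a (acceleration) has dimensions [L T^-2].
r (radius) has dimensions [L].

Left side: [L T^-2]
Right side: [L T^-2]

Both sides have the same dimensions, so the equation is dimensionally consistent.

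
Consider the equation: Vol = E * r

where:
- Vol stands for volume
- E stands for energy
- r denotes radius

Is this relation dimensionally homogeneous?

No

Vol (volume) has dimensions [L^3].
E (energy) has dimensions [L^2 M T^-2].
r (radius) has dimensions [L].

Left side: [L^3]
Right side: [L^3 M T^-2]

The two sides have different dimensions, so the equation is NOT dimensionally consistent.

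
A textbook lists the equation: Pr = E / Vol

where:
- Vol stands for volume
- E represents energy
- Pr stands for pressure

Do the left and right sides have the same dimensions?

Yes

Vol (volume) has dimensions [L^3].
E (energy) has dimensions [L^2 M T^-2].
Pr (pressure) has dimensions [L^-1 M T^-2].

Left side: [L^-1 M T^-2]
Right side: [L^-1 M T^-2]

Both sides have the same dimensions, so the equation is dimensionally consistent.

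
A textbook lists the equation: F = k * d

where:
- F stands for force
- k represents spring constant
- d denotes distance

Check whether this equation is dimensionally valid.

Yes

F (force) has dimensions [L M T^-2].
k (spring constant) has dimensions [M T^-2].
d (distance) has dimensions [L].

Left side: [L M T^-2]
Right side: [L M T^-2]

Both sides have the same dimensions, so the equation is dimensionally consistent.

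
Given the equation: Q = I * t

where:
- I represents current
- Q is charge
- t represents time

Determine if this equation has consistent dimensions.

Yes

I (current) has dimensions [I].
Q (charge) has dimensions [I T].
t (time) has dimensions [T].

Left side: [I T]
Right side: [I T]

Both sides have the same dimensions, so the equation is dimensionally consistent.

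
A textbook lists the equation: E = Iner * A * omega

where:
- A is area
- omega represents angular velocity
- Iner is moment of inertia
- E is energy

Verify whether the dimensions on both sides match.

No

A (area) has dimensions [L^2].
omega (angular velocity) has dimensions [T^-1].
Iner (moment of inertia) has dimensions [L^2 M].
E (energy) has dimensions [L^2 M T^-2].

Left side: [L^2 M T^-2]
Right side: [L^4 M T^-1]

The two sides have different dimensions, so the equation is NOT dimensionally consistent.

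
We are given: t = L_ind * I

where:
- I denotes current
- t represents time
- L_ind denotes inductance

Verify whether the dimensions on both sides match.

No

I (current) has dimensions [I].
t (time) has dimensions [T].
L_ind (inductance) has dimensions [I^-2 L^2 M T^-2].

Left side: [T]
Right side: [I^-1 L^2 M T^-2]

The two sides have different dimensions, so the equation is NOT dimensionally consistent.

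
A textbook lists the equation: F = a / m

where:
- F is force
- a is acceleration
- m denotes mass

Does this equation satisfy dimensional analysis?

No

F (force) has dimensions [L M T^-2].
a (acceleration) has dimensions [L T^-2].
m (mass) has dimensions [M].

Left side: [L M T^-2]
Right side: [L M^-1 T^-2]

The two sides have different dimensions, so the equation is NOT dimensionally consistent.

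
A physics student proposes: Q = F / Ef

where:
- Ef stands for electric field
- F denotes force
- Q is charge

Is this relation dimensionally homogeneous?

Yes

Ef (electric field) has dimensions [I^-1 L M T^-3].
F (force) has dimensions [L M T^-2].
Q (charge) has dimensions [I T].

Left side: [I T]
Right side: [I T]

Both sides have the same dimensions, so the equation is dimensionally consistent.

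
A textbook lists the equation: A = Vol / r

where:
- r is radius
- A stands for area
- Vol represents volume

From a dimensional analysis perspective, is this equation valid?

Yes

r (radius) has dimensions [L].
A (area) has dimensions [L^2].
Vol (volume) has dimensions [L^3].

Left side: [L^2]
Right side: [L^2]

Both sides have the same dimensions, so the equation is dimensionally consistent.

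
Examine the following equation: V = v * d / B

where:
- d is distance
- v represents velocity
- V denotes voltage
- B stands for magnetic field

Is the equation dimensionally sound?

No

d (distance) has dimensions [L].
v (velocity) has dimensions [L T^-1].
V (voltage) has dimensions [I^-1 L^2 M T^-3].
B (magnetic field) has dimensions [I^-1 M T^-2].

Left side: [I^-1 L^2 M T^-3]
Right side: [I L^2 M^-1 T]

The two sides have different dimensions, so the equation is NOT dimensionally consistent.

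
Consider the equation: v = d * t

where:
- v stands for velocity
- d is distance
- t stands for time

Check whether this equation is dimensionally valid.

No

v (velocity) has dimensions [L T^-1].
d (distance) has dimensions [L].
t (time) has dimensions [T].

Left side: [L T^-1]
Right side: [L T]

The two sides have different dimensions, so the equation is NOT dimensionally consistent.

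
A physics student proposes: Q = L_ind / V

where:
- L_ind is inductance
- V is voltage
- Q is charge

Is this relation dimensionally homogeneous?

No

L_ind (inductance) has dimensions [I^-2 L^2 M T^-2].
V (voltage) has dimensions [I^-1 L^2 M T^-3].
Q (charge) has dimensions [I T].

Left side: [I T]
Right side: [I^-1 T]

The two sides have different dimensions, so the equation is NOT dimensionally consistent.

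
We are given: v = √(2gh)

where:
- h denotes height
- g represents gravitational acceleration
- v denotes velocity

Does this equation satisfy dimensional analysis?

Yes

h (height) has dimensions [L].
g (gravitational acceleration) has dimensions [L T^-2].
v (velocity) has dimensions [L T^-1].

Left side: [L T^-1]
Right side: [L T^-1]

Both sides have the same dimensions, so the equation is dimensionally consistent.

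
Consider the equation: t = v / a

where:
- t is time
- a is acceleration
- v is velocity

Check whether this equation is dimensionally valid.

Yes

t (time) has dimensions [T].
a (acceleration) has dimensions [L T^-2].
v (velocity) has dimensions [L T^-1].

Left side: [T]
Right side: [T]

Both sides have the same dimensions, so the equation is dimensionally consistent.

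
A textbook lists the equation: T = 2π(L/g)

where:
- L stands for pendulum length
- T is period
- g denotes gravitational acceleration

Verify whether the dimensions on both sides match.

No

L (pendulum length) has dimensions [L].
T (period) has dimensions [T].
g (gravitational acceleration) has dimensions [L T^-2].

Left side: [T]
Right side: [T^2]

The two sides have different dimensions, so the equation is NOT dimensionally consistent.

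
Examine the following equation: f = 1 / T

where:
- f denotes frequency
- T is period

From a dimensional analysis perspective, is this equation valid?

Yes

f (frequency) has dimensions [T^-1].
T (period) has dimensions [T].

Left side: [T^-1]
Right side: [T^-1]

Both sides have the same dimensions, so the equation is dimensionally consistent.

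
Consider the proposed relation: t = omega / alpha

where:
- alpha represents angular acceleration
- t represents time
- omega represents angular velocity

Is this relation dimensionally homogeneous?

Yes

alpha (angular acceleration) has dimensions [T^-2].
t (time) has dimensions [T].
omega (angular velocity) has dimensions [T^-1].

Left side: [T]
Right side: [T]

Both sides have the same dimensions, so the equation is dimensionally consistent.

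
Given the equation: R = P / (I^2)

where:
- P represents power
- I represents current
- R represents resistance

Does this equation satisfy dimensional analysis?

Yes

P (power) has dimensions [L^2 M T^-3].
I (current) has dimensions [I].
R (resistance) has dimensions [I^-2 L^2 M T^-3].

Left side: [I^-2 L^2 M T^-3]
Right side: [I^-2 L^2 M T^-3]

Both sides have the same dimensions, so the equation is dimensionally consistent.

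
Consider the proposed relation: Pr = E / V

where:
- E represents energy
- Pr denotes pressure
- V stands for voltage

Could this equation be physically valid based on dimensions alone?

No

E (energy) has dimensions [L^2 M T^-2].
Pr (pressure) has dimensions [L^-1 M T^-2].
V (voltage) has dimensions [I^-1 L^2 M T^-3].

Left side: [L^-1 M T^-2]
Right side: [I T]

The two sides have different dimensions, so the equation is NOT dimensionally consistent.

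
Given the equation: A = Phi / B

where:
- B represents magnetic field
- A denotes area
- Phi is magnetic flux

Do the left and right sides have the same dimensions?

Yes

B (magnetic field) has dimensions [I^-1 M T^-2].
A (area) has dimensions [L^2].
Phi (magnetic flux) has dimensions [I^-1 L^2 M T^-2].

Left side: [L^2]
Right side: [L^2]

Both sides have the same dimensions, so the equation is dimensionally consistent.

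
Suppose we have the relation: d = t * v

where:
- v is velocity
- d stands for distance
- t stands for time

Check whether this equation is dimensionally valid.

Yes

v (velocity) has dimensions [L T^-1].
d (distance) has dimensions [L].
t (time) has dimensions [T].

Left side: [L]
Right side: [L]

Both sides have the same dimensions, so the equation is dimensionally consistent.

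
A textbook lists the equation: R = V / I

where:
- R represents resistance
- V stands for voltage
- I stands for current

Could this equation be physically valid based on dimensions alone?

Yes

R (resistance) has dimensions [I^-2 L^2 M T^-3].
V (voltage) has dimensions [I^-1 L^2 M T^-3].
I (current) has dimensions [I].

Left side: [I^-2 L^2 M T^-3]
Right side: [I^-2 L^2 M T^-3]

Both sides have the same dimensions, so the equation is dimensionally consistent.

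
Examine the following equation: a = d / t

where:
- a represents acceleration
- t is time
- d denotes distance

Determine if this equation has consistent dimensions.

No

a (acceleration) has dimensions [L T^-2].
t (time) has dimensions [T].
d (distance) has dimensions [L].

Left side: [L T^-2]
Right side: [L T^-1]

The two sides have different dimensions, so the equation is NOT dimensionally consistent.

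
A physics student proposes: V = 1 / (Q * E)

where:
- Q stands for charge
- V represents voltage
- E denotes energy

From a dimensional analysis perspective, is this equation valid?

No

Q (charge) has dimensions [I T].
V (voltage) has dimensions [I^-1 L^2 M T^-3].
E (energy) has dimensions [L^2 M T^-2].

Left side: [I^-1 L^2 M T^-3]
Right side: [I^-1 L^-2 M^-1 T]

The two sides have different dimensions, so the equation is NOT dimensionally consistent.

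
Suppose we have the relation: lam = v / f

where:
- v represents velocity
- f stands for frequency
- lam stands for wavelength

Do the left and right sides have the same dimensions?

Yes

v (velocity) has dimensions [L T^-1].
f (frequency) has dimensions [T^-1].
lam (wavelength) has dimensions [L].

Left side: [L]
Right side: [L]

Both sides have the same dimensions, so the equation is dimensionally consistent.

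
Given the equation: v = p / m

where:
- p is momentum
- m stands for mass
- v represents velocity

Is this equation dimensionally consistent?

Yes

p (momentum) has dimensions [L M T^-1].
m (mass) has dimensions [M].
v (velocity) has dimensions [L T^-1].

Left side: [L T^-1]
Right side: [L T^-1]

Both sides have the same dimensions, so the equation is dimensionally consistent.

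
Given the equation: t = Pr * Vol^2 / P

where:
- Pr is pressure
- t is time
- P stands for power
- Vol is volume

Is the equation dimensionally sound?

No

Pr (pressure) has dimensions [L^-1 M T^-2].
t (time) has dimensions [T].
P (power) has dimensions [L^2 M T^-3].
Vol (volume) has dimensions [L^3].

Left side: [T]
Right side: [L^3 T]

The two sides have different dimensions, so the equation is NOT dimensionally consistent.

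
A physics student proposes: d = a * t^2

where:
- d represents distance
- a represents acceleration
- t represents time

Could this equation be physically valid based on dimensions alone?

Yes

d (distance) has dimensions [L].
a (acceleration) has dimensions [L T^-2].
t (time) has dimensions [T].

Left side: [L]
Right side: [L]

Both sides have the same dimensions, so the equation is dimensionally consistent.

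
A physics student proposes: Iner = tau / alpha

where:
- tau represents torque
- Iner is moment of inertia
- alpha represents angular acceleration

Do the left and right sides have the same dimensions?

Yes

tau (torque) has dimensions [L^2 M T^-2].
Iner (moment of inertia) has dimensions [L^2 M].
alpha (angular acceleration) has dimensions [T^-2].

Left side: [L^2 M]
Right side: [L^2 M]

Both sides have the same dimensions, so the equation is dimensionally consistent.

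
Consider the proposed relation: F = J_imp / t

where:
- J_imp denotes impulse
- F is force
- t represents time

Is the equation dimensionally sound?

Yes

J_imp (impulse) has dimensions [L M T^-1].
F (force) has dimensions [L M T^-2].
t (time) has dimensions [T].

Left side: [L M T^-2]
Right side: [L M T^-2]

Both sides have the same dimensions, so the equation is dimensionally consistent.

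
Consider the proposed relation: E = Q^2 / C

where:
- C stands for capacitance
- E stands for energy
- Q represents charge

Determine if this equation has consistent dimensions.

Yes

C (capacitance) has dimensions [I^2 L^-2 M^-1 T^4].
E (energy) has dimensions [L^2 M T^-2].
Q (charge) has dimensions [I T].

Left side: [L^2 M T^-2]
Right side: [L^2 M T^-2]

Both sides have the same dimensions, so the equation is dimensionally consistent.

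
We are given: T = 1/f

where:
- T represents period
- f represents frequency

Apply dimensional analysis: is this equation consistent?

Yes

T (period) has dimensions [T].
f (frequency) has dimensions [T^-1].

Left side: [T]
Right side: [T]

Both sides have the same dimensions, so the equation is dimensionally consistent.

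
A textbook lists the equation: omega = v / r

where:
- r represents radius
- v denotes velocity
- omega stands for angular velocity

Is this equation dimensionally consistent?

Yes

r (radius) has dimensions [L].
v (velocity) has dimensions [L T^-1].
omega (angular velocity) has dimensions [T^-1].

Left side: [T^-1]
Right side: [T^-1]

Both sides have the same dimensions, so the equation is dimensionally consistent.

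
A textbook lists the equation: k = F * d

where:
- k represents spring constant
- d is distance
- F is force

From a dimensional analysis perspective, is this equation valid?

No

k (spring constant) has dimensions [M T^-2].
d (distance) has dimensions [L].
F (force) has dimensions [L M T^-2].

Left side: [M T^-2]
Right side: [L^2 M T^-2]

The two sides have different dimensions, so the equation is NOT dimensionally consistent.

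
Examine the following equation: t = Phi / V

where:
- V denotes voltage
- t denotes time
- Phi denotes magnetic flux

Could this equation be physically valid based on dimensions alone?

Yes

V (voltage) has dimensions [I^-1 L^2 M T^-3].
t (time) has dimensions [T].
Phi (magnetic flux) has dimensions [I^-1 L^2 M T^-2].

Left side: [T]
Right side: [T]

Both sides have the same dimensions, so the equation is dimensionally consistent.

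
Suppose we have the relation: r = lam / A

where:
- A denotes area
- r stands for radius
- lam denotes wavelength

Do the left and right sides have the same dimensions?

No

A (area) has dimensions [L^2].
r (radius) has dimensions [L].
lam (wavelength) has dimensions [L].

Left side: [L]
Right side: [L^-1]

The two sides have different dimensions, so the equation is NOT dimensionally consistent.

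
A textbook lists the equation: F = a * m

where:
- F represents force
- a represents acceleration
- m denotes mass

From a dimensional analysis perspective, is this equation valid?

Yes

F (force) has dimensions [L M T^-2].
a (acceleration) has dimensions [L T^-2].
m (mass) has dimensions [M].

Left side: [L M T^-2]
Right side: [L M T^-2]

Both sides have the same dimensions, so the equation is dimensionally consistent.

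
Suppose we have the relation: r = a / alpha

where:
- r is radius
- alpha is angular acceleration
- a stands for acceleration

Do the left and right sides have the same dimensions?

Yes

r (radius) has dimensions [L].
alpha (angular acceleration) has dimensions [T^-2].
a (acceleration) has dimensions [L T^-2].

Left side: [L]
Right side: [L]

Both sides have the same dimensions, so the equation is dimensionally consistent.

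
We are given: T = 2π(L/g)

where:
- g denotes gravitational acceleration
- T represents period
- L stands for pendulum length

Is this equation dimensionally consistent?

No

g (gravitational acceleration) has dimensions [L T^-2].
T (period) has dimensions [T].
L (pendulum length) has dimensions [L].

Left side: [T]
Right side: [T^2]

The two sides have different dimensions, so the equation is NOT dimensionally consistent.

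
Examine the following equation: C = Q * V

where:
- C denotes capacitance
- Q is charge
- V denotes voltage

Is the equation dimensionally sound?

No

C (capacitance) has dimensions [I^2 L^-2 M^-1 T^4].
Q (charge) has dimensions [I T].
V (voltage) has dimensions [I^-1 L^2 M T^-3].

Left side: [I^2 L^-2 M^-1 T^4]
Right side: [L^2 M T^-2]

The two sides have different dimensions, so the equation is NOT dimensionally consistent.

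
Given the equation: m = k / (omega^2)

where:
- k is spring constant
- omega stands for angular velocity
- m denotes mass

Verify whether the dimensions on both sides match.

Yes

k (spring constant) has dimensions [M T^-2].
omega (angular velocity) has dimensions [T^-1].
m (mass) has dimensions [M].

Left side: [M]
Right side: [M]

Both sides have the same dimensions, so the equation is dimensionally consistent.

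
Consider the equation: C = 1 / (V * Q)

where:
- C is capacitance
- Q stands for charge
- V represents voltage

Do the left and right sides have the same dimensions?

No

C (capacitance) has dimensions [I^2 L^-2 M^-1 T^4].
Q (charge) has dimensions [I T].
V (voltage) has dimensions [I^-1 L^2 M T^-3].

Left side: [I^2 L^-2 M^-1 T^4]
Right side: [L^-2 M^-1 T^2]

The two sides have different dimensions, so the equation is NOT dimensionally consistent.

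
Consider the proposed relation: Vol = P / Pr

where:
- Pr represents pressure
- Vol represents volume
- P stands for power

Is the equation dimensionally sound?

No

Pr (pressure) has dimensions [L^-1 M T^-2].
Vol (volume) has dimensions [L^3].
P (power) has dimensions [L^2 M T^-3].

Left side: [L^3]
Right side: [L^3 T^-1]

The two sides have different dimensions, so the equation is NOT dimensionally consistent.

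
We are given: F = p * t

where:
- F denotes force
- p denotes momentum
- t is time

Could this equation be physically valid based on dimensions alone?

No

F (force) has dimensions [L M T^-2].
p (momentum) has dimensions [L M T^-1].
t (time) has dimensions [T].

Left side: [L M T^-2]
Right side: [L M]

The two sides have different dimensions, so the equation is NOT dimensionally consistent.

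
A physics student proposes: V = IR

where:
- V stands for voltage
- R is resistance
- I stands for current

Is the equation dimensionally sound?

Yes

V (voltage) has dimensions [I^-1 L^2 M T^-3].
R (resistance) has dimensions [I^-2 L^2 M T^-3].
I (current) has dimensions [I].

Left side: [I^-1 L^2 M T^-3]
Right side: [I^-1 L^2 M T^-3]

Both sides have the same dimensions, so the equation is dimensionally consistent.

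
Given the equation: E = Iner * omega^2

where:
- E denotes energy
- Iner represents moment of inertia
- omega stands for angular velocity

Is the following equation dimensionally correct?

Yes

E (energy) has dimensions [L^2 M T^-2].
Iner (moment of inertia) has dimensions [L^2 M].
omega (angular velocity) has dimensions [T^-1].

Left side: [L^2 M T^-2]
Right side: [L^2 M T^-2]

Both sides have the same dimensions, so the equation is dimensionally consistent.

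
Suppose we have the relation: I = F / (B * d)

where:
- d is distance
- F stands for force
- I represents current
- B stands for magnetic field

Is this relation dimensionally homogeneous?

Yes

d (distance) has dimensions [L].
F (force) has dimensions [L M T^-2].
I (current) has dimensions [I].
B (magnetic field) has dimensions [I^-1 M T^-2].

Left side: [I]
Right side: [I]

Both sides have the same dimensions, so the equation is dimensionally consistent.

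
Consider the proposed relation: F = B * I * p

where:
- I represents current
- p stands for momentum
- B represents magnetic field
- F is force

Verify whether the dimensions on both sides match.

No

I (current) has dimensions [I].
p (momentum) has dimensions [L M T^-1].
B (magnetic field) has dimensions [I^-1 M T^-2].
F (force) has dimensions [L M T^-2].

Left side: [L M T^-2]
Right side: [L M^2 T^-3]

The two sides have different dimensions, so the equation is NOT dimensionally consistent.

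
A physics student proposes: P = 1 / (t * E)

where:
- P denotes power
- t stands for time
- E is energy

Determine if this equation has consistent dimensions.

No

P (power) has dimensions [L^2 M T^-3].
t (time) has dimensions [T].
E (energy) has dimensions [L^2 M T^-2].

Left side: [L^2 M T^-3]
Right side: [L^-2 M^-1 T]

The two sides have different dimensions, so the equation is NOT dimensionally consistent.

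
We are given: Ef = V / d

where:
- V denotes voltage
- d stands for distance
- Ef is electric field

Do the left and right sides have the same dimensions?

Yes

V (voltage) has dimensions [I^-1 L^2 M T^-3].
d (distance) has dimensions [L].
Ef (electric field) has dimensions [I^-1 L M T^-3].

Left side: [I^-1 L M T^-3]
Right side: [I^-1 L M T^-3]

Both sides have the same dimensions, so the equation is dimensionally consistent.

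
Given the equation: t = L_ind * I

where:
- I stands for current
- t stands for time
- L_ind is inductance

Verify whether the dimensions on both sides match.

No

I (current) has dimensions [I].
t (time) has dimensions [T].
L_ind (inductance) has dimensions [I^-2 L^2 M T^-2].

Left side: [T]
Right side: [I^-1 L^2 M T^-2]

The two sides have different dimensions, so the equation is NOT dimensionally consistent.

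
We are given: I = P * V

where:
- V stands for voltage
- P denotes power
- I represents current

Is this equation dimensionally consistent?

No

V (voltage) has dimensions [I^-1 L^2 M T^-3].
P (power) has dimensions [L^2 M T^-3].
I (current) has dimensions [I].

Left side: [I]
Right side: [I^-1 L^4 M^2 T^-6]

The two sides have different dimensions, so the equation is NOT dimensionally consistent.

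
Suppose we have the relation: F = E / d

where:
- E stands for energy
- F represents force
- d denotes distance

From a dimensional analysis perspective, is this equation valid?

Yes

E (energy) has dimensions [L^2 M T^-2].
F (force) has dimensions [L M T^-2].
d (distance) has dimensions [L].

Left side: [L M T^-2]
Right side: [L M T^-2]

Both sides have the same dimensions, so the equation is dimensionally consistent.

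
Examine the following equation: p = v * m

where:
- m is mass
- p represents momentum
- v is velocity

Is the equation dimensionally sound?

Yes

m (mass) has dimensions [M].
p (momentum) has dimensions [L M T^-1].
v (velocity) has dimensions [L T^-1].

Left side: [L M T^-1]
Right side: [L M T^-1]

Both sides have the same dimensions, so the equation is dimensionally consistent.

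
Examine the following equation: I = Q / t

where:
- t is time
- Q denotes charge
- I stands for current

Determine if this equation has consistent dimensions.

Yes

t (time) has dimensions [T].
Q (charge) has dimensions [I T].
I (current) has dimensions [I].

Left side: [I]
Right side: [I]

Both sides have the same dimensions, so the equation is dimensionally consistent.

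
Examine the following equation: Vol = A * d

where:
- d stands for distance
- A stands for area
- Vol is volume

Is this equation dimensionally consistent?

Yes

d (distance) has dimensions [L].
A (area) has dimensions [L^2].
Vol (volume) has dimensions [L^3].

Left side: [L^3]
Right side: [L^3]

Both sides have the same dimensions, so the equation is dimensionally consistent.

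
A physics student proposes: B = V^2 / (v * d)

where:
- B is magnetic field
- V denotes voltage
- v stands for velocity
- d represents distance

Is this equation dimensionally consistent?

No

B (magnetic field) has dimensions [I^-1 M T^-2].
V (voltage) has dimensions [I^-1 L^2 M T^-3].
v (velocity) has dimensions [L T^-1].
d (distance) has dimensions [L].

Left side: [I^-1 M T^-2]
Right side: [I^-2 L^2 M^2 T^-5]

The two sides have different dimensions, so the equation is NOT dimensionally consistent.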